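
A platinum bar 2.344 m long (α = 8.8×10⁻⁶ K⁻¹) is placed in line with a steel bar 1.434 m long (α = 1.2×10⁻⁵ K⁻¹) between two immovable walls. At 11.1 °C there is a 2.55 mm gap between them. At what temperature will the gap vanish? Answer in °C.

T = 78.5 °C

Gap closes when ΔL₁ + ΔL₂ = 2.55 mm = 2.55×10⁻³ m
(α₁L₁ + α₂L₂)ΔT = g
α₁L₁ + α₂L₂ = 8.8×10⁻⁶×2.344 + 1.2×10⁻⁵×1.434 = 3.78352×10⁻⁵ m/K
ΔT = 2.55×10⁻³ / 3.78352×10⁻⁵ = 67.398 K
T = 11.1 + 67.398 = 78.498 °C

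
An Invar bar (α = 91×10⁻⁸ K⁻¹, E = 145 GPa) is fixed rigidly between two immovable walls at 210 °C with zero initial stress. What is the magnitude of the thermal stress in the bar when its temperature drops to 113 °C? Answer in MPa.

σ = 12.8 MPa

Fully constrained: the free strain ε = αΔT is blocked, so σ = Eε = EαΔT.
|ΔT| = 97 K
σ = 145×10⁹ × 91×10⁻⁸ × 97 = 1.28×10⁷ Pa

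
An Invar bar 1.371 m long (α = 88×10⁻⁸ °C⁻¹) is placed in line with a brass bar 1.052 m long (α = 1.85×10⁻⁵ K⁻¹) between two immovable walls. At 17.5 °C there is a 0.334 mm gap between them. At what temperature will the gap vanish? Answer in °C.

T = 33.7 °C

α₁L₁ = 1.20648×10⁻⁶ m/K, α₂L₂ = 1.9462×10⁻⁵ m/K → total 2.066848×10⁻⁵ m/K
ΔT = g/(α₁L₁+α₂L₂) = 3.34×10⁻⁴ / 2.066848×10⁻⁵ = 16.160 K
T = 17.5 + 16.160 = 33.660 °C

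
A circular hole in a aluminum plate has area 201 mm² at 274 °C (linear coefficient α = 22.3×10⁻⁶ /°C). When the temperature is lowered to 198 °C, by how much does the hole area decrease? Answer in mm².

Area coefficient ≈ 2α; |ΔT| = 76 K
ΔA = 2αA₀ΔT = 2(22.3×10⁻⁶)(201)(76) = 0.681 mm²

ΔA = 0.681 mm²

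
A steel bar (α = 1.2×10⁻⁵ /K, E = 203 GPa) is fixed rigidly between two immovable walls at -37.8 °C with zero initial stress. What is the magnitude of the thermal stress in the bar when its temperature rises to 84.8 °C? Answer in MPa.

Fully constrained: the free strain ε = αΔT is blocked, so σ = Eε = EαΔT.
|ΔT| = 122.6 K
σ = 203×10⁹ × 1.2×10⁻⁵ × 122.6 = 2.99×10⁸ Pa

σ = 299 MPa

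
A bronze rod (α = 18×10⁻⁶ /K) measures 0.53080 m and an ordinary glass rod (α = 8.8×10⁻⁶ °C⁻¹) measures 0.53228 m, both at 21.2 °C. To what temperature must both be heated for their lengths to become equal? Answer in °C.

L₁(1 + α₁ΔT) = L₂(1 + α₂ΔT) ⇒ ΔT = (L₂ − L₁)/(α₁L₁ − α₂L₂)
L₂ − L₁ = 0.53228 − 0.53080 = 1.48×10⁻³ m
α₁L₁ − α₂L₂ = 18×10⁻⁶×0.53080 − 8.8×10⁻⁶×0.53228 = 4.870336×10⁻⁶ m/K
ΔT = 1.48×10⁻³ / 4.870336×10⁻⁶ = 303.880 K
T = 21.2 + 303.880 = 325.080 °C

T = 325.1 °C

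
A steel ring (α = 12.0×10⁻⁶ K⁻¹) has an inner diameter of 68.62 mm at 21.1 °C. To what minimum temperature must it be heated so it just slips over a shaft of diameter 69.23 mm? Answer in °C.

Required Δd = 69.23 − 68.62 = 0.61 mm
Δd = αd₀ΔT ⇒ ΔT = Δd/(αd₀) = 0.61 / (12.0×10⁻⁶ × 68.62) = 740.79 K
T_min = 21.1 + 740.79 = 761.89 °C

T = 762 °C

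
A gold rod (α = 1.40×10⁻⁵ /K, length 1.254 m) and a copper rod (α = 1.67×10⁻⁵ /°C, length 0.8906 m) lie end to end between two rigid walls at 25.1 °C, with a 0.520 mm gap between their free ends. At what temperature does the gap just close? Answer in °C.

α₁L₁ = 1.7556×10⁻⁵ m/K, α₂L₂ = 1.487302×10⁻⁵ m/K → total 3.242902×10⁻⁵ m/K
ΔT = g/(α₁L₁+α₂L₂) = 5.20×10⁻⁴ / 3.242902×10⁻⁵ = 16.035 K
T = 25.1 + 16.035 = 41.135 °C

T = 41.1 °C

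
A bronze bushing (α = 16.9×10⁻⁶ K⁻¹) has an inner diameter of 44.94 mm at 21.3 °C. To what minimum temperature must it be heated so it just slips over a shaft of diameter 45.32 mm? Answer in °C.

T = 522 °C

Required Δd = 45.32 − 44.94 = 0.38 mm
Δd = αd₀ΔT ⇒ ΔT = Δd/(αd₀) = 0.38 / (16.9×10⁻⁶ × 44.94) = 500.34 K
T_min = 21.3 + 500.34 = 521.64 °C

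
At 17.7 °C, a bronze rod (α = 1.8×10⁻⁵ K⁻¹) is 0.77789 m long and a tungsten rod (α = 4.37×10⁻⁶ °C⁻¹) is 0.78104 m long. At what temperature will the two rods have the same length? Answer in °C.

T = 315.2 °C

Equal length when α₁L₁ΔT − α₂L₂ΔT = L₂ − L₁ = 3.15×10⁻³ m
α₁L₁ = 1.400202×10⁻⁵, α₂L₂ = 3.4131448×10⁻⁶ → Δ(αL) = 1.05888752×10⁻⁵ m/K
ΔT = 3.15×10⁻³ / 1.05888752×10⁻⁵ = 297.482 K, so T = 17.7 + 297.482 = 315.182 °C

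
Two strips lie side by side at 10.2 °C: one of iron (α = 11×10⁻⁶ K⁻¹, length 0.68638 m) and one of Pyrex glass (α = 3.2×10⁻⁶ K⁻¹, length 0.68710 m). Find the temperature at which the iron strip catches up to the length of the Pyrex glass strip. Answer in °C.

T = 144.7 °C

Equal length when α₁L₁ΔT − α₂L₂ΔT = L₂ − L₁ = 7.20×10⁻⁴ m
α₁L₁ = 7.55018×10⁻⁶, α₂L₂ = 2.19872×10⁻⁶ → Δ(αL) = 5.35146×10⁻⁶ m/K
ΔT = 7.20×10⁻⁴ / 5.35146×10⁻⁶ = 134.543 K, so T = 10.2 + 134.543 = 144.743 °C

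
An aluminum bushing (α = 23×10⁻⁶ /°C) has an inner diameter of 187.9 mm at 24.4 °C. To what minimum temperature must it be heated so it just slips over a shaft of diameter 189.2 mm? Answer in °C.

Required Δd = 189.2 − 187.9 = 1.3 mm
Δd = αd₀ΔT ⇒ ΔT = Δd/(αd₀) = 1.3 / (23×10⁻⁶ × 187.9) = 300.81 K
T_min = 24.4 + 300.81 = 325.21 °C

T = 325 °C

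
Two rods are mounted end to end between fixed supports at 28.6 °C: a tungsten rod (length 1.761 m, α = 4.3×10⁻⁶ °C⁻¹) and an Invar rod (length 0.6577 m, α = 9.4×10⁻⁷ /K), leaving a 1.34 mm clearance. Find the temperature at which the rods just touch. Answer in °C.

α₁L₁ = 7.5723×10⁻⁶ m/K, α₂L₂ = 6.18238×10⁻⁷ m/K → total 8.190538×10⁻⁶ m/K
ΔT = g/(α₁L₁+α₂L₂) = 1.34×10⁻³ / 8.190538×10⁻⁶ = 163.60 K
T = 28.6 + 163.60 = 192.20 °C

T = 192 °C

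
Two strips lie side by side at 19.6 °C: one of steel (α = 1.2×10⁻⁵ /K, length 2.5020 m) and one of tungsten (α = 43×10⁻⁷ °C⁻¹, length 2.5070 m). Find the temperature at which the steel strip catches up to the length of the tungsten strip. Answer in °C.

T = 279.4 °C

Equal length when α₁L₁ΔT − α₂L₂ΔT = L₂ − L₁ = 5.00×10⁻³ m
α₁L₁ = 3.0024×10⁻⁵, α₂L₂ = 1.07801×10⁻⁵ → Δ(αL) = 1.92439×10⁻⁵ m/K
ΔT = 5.00×10⁻³ / 1.92439×10⁻⁵ = 259.823 K, so T = 19.6 + 259.823 = 279.423 °C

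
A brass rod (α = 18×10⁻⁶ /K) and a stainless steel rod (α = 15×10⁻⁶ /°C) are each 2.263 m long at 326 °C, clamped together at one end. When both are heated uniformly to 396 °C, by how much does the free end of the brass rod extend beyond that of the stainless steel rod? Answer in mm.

0.475 mm

ΔT = 70 K
brass: ΔL = 18×10⁻⁶ × 2.263 m × 70 = 2.8514×10⁻³ m = 2.8514 mm
stainless steel: ΔL = 15×10⁻⁶ × 2.263 m × 70 = 2.3761×10⁻³ m = 2.3761 mm
difference = 2.8514 − 2.3761 = 0.4753 mm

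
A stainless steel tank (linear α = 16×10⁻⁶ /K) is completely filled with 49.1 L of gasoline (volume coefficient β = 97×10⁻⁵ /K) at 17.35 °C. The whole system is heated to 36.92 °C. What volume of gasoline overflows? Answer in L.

The tank also expands: β_container ≈ 3α = 4.8×10⁻⁵ /K
Net overflow = V₀(β_liq − 3α_cont)ΔT
β − 3α = 9.70×10⁻⁴ − 4.8×10⁻⁵ = 9.22×10⁻⁴ /K; ΔT = 19.57 K
ΔV = 49.1 × 9.22×10⁻⁴ × 19.57 = 0.886 L

0.886 L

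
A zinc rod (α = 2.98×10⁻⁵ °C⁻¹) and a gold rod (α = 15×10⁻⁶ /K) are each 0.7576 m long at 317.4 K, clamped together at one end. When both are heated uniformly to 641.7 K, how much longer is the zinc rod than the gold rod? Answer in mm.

3.64 mm

ΔT = 324.3 K
zinc: ΔL = 2.98×10⁻⁵ × 0.7576 m × 324.3 = 7.3216×10⁻³ m = 7.3216 mm
gold: ΔL = 15×10⁻⁶ × 0.7576 m × 324.3 = 3.6853×10⁻³ m = 3.6853 mm
difference = 7.3216 − 3.6853 = 3.6363 mm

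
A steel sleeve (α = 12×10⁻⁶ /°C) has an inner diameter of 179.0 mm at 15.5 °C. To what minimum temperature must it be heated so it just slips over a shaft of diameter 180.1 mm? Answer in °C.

Required Δd = 180.1 − 179.0 = 1.1 mm
Δd = αd₀ΔT ⇒ ΔT = Δd/(αd₀) = 1.1 / (12×10⁻⁶ × 179.0) = 512.10 K
T_min = 15.5 + 512.10 = 527.60 °C

T = 528 °C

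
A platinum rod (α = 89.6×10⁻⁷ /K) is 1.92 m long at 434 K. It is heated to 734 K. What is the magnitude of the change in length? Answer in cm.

|ΔT| = |734 − 434| = 300 K
ΔL = αL₀ΔT = (89.6×10⁻⁷)(1.92)(300) = 5.16×10⁻³ m

ΔL = 0.516 cm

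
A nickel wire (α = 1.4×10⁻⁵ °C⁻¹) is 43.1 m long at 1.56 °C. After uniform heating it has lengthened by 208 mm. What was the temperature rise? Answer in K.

ΔL = αL₀ΔT ⇒ ΔT = ΔL / (αL₀)
ΔT = 208×10⁻³ m / (1.4×10⁻⁵ × 43.1 m) = 344.71 K

ΔT = 345 K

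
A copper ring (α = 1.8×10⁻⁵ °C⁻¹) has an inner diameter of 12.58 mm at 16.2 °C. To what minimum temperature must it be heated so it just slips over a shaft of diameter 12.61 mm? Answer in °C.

T = 149 °C

Required Δd = 12.61 − 12.58 = 0.03 mm
Δd = αd₀ΔT ⇒ ΔT = Δd/(αd₀) = 0.03 / (1.8×10⁻⁵ × 12.58) = 132.49 K
T_min = 16.2 + 132.49 = 148.69 °C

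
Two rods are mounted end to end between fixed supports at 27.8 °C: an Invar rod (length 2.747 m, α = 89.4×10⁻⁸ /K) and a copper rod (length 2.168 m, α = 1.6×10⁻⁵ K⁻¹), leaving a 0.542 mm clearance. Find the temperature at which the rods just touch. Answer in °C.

T = 42.4 °C

Gap closes when ΔL₁ + ΔL₂ = 0.542 mm = 5.42×10⁻⁴ m
(α₁L₁ + α₂L₂)ΔT = g
α₁L₁ + α₂L₂ = 89.4×10⁻⁸×2.747 + 1.6×10⁻⁵×2.168 = 3.7143818×10⁻⁵ m/K
ΔT = 5.42×10⁻⁴ / 3.7143818×10⁻⁵ = 14.592 K
T = 27.8 + 14.592 = 42.392 °C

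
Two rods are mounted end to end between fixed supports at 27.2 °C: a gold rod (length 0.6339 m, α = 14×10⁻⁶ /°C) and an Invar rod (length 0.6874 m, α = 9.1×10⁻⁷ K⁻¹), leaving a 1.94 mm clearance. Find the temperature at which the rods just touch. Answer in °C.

Gap closes when ΔL₁ + ΔL₂ = 1.94 mm = 1.94×10⁻³ m
(α₁L₁ + α₂L₂)ΔT = g
α₁L₁ + α₂L₂ = 14×10⁻⁶×0.6339 + 9.1×10⁻⁷×0.6874 = 9.500134×10⁻⁶ m/K
ΔT = 1.94×10⁻³ / 9.500134×10⁻⁶ = 204.21 K
T = 27.2 + 204.21 = 231.41 °C

T = 231 °C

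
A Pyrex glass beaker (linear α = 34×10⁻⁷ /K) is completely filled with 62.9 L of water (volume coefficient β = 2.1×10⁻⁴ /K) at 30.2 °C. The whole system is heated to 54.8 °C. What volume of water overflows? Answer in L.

The beaker also expands: β_container ≈ 3α = 1.02×10⁻⁵ /K
Net overflow = V₀(β_liq − 3α_cont)ΔT
β − 3α = 2.10×10⁻⁴ − 1.02×10⁻⁵ = 1.998×10⁻⁴ /K; ΔT = 24.6 K
ΔV = 62.9 × 1.998×10⁻⁴ × 24.6 = 0.309 L

0.309 L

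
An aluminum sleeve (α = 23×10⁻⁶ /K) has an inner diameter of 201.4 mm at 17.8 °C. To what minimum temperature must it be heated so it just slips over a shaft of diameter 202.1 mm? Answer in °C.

Required Δd = 202.1 − 201.4 = 0.7 mm
Δd = αd₀ΔT ⇒ ΔT = Δd/(αd₀) = 0.7 / (23×10⁻⁶ × 201.4) = 151.12 K
T_min = 17.8 + 151.12 = 168.92 °C

T = 169 °C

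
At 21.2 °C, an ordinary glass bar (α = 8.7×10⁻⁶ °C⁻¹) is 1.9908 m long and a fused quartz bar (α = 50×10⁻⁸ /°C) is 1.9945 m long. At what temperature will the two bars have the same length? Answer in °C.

L₁(1 + α₁ΔT) = L₂(1 + α₂ΔT) ⇒ ΔT = (L₂ − L₁)/(α₁L₁ − α₂L₂)
L₂ − L₁ = 1.9945 − 1.9908 = 3.70×10⁻³ m
α₁L₁ − α₂L₂ = 8.7×10⁻⁶×1.9908 − 50×10⁻⁸×1.9945 = 1.632271×10⁻⁵ m/K
ΔT = 3.70×10⁻³ / 1.632271×10⁻⁵ = 226.678 K
T = 21.2 + 226.678 = 247.878 °C

T = 247.9 °C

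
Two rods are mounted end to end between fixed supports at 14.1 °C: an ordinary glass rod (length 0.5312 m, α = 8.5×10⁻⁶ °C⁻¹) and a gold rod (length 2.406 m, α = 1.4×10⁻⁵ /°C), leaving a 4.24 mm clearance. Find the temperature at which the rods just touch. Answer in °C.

Gap closes when ΔL₁ + ΔL₂ = 4.24 mm = 4.24×10⁻³ m
(α₁L₁ + α₂L₂)ΔT = g
α₁L₁ + α₂L₂ = 8.5×10⁻⁶×0.5312 + 1.4×10⁻⁵×2.406 = 3.81992×10⁻⁵ m/K
ΔT = 4.24×10⁻³ / 3.81992×10⁻⁵ = 111.00 K
T = 14.1 + 111.00 = 125.10 °C

T = 125 °C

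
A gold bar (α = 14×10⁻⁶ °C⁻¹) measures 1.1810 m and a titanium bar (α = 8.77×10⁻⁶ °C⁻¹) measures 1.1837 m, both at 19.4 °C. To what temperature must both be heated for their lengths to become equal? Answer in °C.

T = 458.2 °C

Equal length when α₁L₁ΔT − α₂L₂ΔT = L₂ − L₁ = 2.70×10⁻³ m
α₁L₁ = 1.6534×10⁻⁵, α₂L₂ = 1.0381049×10⁻⁵ → Δ(αL) = 6.152951×10⁻⁶ m/K
ΔT = 2.70×10⁻³ / 6.152951×10⁻⁶ = 438.814 K, so T = 19.4 + 438.814 = 458.214 °C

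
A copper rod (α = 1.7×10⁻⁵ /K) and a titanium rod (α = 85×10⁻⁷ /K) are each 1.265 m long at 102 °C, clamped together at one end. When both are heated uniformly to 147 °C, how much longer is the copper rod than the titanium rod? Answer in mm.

0.484 mm

ΔT = 45 K
copper: ΔL = 1.7×10⁻⁵ × 1.265 m × 45 = 9.6772×10⁻⁴ m = 0.96772 mm
titanium: ΔL = 85×10⁻⁷ × 1.265 m × 45 = 4.8386×10⁻⁴ m = 0.48386 mm
difference = 0.96772 − 0.48386 = 0.48386 mm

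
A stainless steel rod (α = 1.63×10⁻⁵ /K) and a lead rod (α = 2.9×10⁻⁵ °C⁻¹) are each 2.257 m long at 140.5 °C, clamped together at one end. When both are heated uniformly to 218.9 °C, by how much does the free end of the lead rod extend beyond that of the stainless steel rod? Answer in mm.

ΔT = 78.4 K
stainless steel: ΔL = 1.63×10⁻⁵ × 2.257 m × 78.4 = 2.8843×10⁻³ m = 2.8843 mm
lead: ΔL = 2.9×10⁻⁵ × 2.257 m × 78.4 = 5.1315×10⁻³ m = 5.1315 mm
difference = 5.1315 − 2.8843 = 2.2472 mm

2.25 mm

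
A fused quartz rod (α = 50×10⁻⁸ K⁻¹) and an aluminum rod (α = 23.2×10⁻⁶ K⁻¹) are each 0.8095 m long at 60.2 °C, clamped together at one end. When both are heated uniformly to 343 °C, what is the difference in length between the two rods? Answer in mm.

ΔT = 282.8 K
fused quartz: ΔL = 50×10⁻⁸ × 0.8095 m × 282.8 = 1.1446×10⁻⁴ m = 0.11446 mm
aluminum: ΔL = 23.2×10⁻⁶ × 0.8095 m × 282.8 = 5.3111×10⁻³ m = 5.3111 mm
difference = 5.3111 − 0.11446 = 5.19664 mm

5.20 mm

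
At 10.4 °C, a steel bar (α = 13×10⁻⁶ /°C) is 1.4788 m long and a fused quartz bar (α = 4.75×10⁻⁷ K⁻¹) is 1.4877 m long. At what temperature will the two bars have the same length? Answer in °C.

T = 491.0 °C

Equal length when α₁L₁ΔT − α₂L₂ΔT = L₂ − L₁ = 8.90×10⁻³ m
α₁L₁ = 1.92244×10⁻⁵, α₂L₂ = 7.066575×10⁻⁷ → Δ(αL) = 1.85177425×10⁻⁵ m/K
ΔT = 8.90×10⁻³ / 1.85177425×10⁻⁵ = 480.620 K, so T = 10.4 + 480.620 = 491.020 °C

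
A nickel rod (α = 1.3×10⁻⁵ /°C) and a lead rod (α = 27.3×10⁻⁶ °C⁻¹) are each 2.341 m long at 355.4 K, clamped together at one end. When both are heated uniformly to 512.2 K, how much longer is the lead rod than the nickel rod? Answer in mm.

5.25 mm

ΔT = 156.8 K
nickel: ΔL = 1.3×10⁻⁵ × 2.341 m × 156.8 = 4.7719×10⁻³ m = 4.7719 mm
lead: ΔL = 27.3×10⁻⁶ × 2.341 m × 156.8 = 1.0021×10⁻² m = 10.021 mm
difference = 10.021 − 4.7719 = 5.2491 mm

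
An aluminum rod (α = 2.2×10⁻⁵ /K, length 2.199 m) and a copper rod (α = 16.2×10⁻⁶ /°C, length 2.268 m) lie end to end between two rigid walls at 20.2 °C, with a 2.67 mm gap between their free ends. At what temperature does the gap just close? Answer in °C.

T = 51.6 °C

Gap closes when ΔL₁ + ΔL₂ = 2.67 mm = 2.67×10⁻³ m
(α₁L₁ + α₂L₂)ΔT = g
α₁L₁ + α₂L₂ = 2.2×10⁻⁵×2.199 + 16.2×10⁻⁶×2.268 = 8.51196×10⁻⁵ m/K
ΔT = 2.67×10⁻³ / 8.51196×10⁻⁵ = 31.368 K
T = 20.2 + 31.368 = 51.568 °C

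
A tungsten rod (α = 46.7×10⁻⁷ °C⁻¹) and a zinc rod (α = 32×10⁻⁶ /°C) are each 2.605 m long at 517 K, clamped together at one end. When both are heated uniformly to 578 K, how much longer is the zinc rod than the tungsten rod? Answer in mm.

ΔT = 61 K
tungsten: ΔL = 46.7×10⁻⁷ × 2.605 m × 61 = 7.4209×10⁻⁴ m = 0.74209 mm
zinc: ΔL = 32×10⁻⁶ × 2.605 m × 61 = 5.0850×10⁻³ m = 5.0850 mm
difference = 5.0850 − 0.74209 = 4.34291 mm

4.34 mm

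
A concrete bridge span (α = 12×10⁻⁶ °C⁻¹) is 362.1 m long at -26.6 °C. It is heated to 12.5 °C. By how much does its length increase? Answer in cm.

|ΔT| = |12.5 − (-26.6)| = 39.1 K
ΔL = αL₀ΔT = (12×10⁻⁶)(362.1)(39.1) = 1.70×10⁻¹ m

ΔL = 17.0 cm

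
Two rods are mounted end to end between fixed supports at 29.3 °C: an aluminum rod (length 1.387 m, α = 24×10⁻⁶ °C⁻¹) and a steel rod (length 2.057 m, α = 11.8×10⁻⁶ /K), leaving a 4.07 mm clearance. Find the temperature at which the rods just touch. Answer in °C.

α₁L₁ = 3.3288×10⁻⁵ m/K, α₂L₂ = 2.42726×10⁻⁵ m/K → total 5.75606×10⁻⁵ m/K
ΔT = g/(α₁L₁+α₂L₂) = 4.07×10⁻³ / 5.75606×10⁻⁵ = 70.71 K
T = 29.3 + 70.71 = 100.01 °C

T = 100 °C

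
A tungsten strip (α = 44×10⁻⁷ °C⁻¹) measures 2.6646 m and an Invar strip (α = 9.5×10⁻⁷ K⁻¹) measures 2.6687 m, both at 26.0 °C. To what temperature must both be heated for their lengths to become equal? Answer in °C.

L₁(1 + α₁ΔT) = L₂(1 + α₂ΔT) ⇒ ΔT = (L₂ − L₁)/(α₁L₁ − α₂L₂)
L₂ − L₁ = 2.6687 − 2.6646 = 4.10×10⁻³ m
α₁L₁ − α₂L₂ = 44×10⁻⁷×2.6646 − 9.5×10⁻⁷×2.6687 = 9.188975×10⁻⁶ m/K
ΔT = 4.10×10⁻³ / 9.188975×10⁻⁶ = 446.187 K
T = 26.0 + 446.187 = 472.187 °C

T = 472.2 °C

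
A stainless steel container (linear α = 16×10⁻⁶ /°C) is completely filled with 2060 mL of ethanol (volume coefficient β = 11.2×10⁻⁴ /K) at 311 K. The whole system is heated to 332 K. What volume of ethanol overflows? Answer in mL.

46.4 mL

The container also expands: β_container ≈ 3α = 4.8×10⁻⁵ /K
Net overflow = V₀(β_liq − 3α_cont)ΔT
β − 3α = 1.12×10⁻³ − 4.8×10⁻⁵ = 1.072×10⁻³ /K; ΔT = 21 K
ΔV = 2060 × 1.072×10⁻³ × 21 = 46.4 mL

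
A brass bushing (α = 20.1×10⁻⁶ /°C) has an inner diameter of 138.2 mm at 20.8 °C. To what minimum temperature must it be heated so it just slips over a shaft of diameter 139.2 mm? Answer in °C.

Required Δd = 139.2 − 138.2 = 1.0 mm
Δd = αd₀ΔT ⇒ ΔT = Δd/(αd₀) = 1.0 / (20.1×10⁻⁶ × 138.2) = 359.99 K
T_min = 20.8 + 359.99 = 380.79 °C

T = 381 °C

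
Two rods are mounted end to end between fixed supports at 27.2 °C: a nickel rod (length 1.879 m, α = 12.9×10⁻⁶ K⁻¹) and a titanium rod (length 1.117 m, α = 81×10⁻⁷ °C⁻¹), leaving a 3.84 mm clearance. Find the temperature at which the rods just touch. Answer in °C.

T = 143 °C

Gap closes when ΔL₁ + ΔL₂ = 3.84 mm = 3.84×10⁻³ m
(α₁L₁ + α₂L₂)ΔT = g
α₁L₁ + α₂L₂ = 12.9×10⁻⁶×1.879 + 81×10⁻⁷×1.117 = 3.32868×10⁻⁵ m/K
ΔT = 3.84×10⁻³ / 3.32868×10⁻⁵ = 115.36 K
T = 27.2 + 115.36 = 142.56 °C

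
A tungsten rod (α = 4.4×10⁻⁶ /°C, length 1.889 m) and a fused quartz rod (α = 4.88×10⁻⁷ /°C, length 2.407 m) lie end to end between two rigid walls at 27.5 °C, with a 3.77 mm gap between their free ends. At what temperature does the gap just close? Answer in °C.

T = 425 °C

α₁L₁ = 8.3116×10⁻⁶ m/K, α₂L₂ = 1.174616×10⁻⁶ m/K → total 9.486216×10⁻⁶ m/K
ΔT = g/(α₁L₁+α₂L₂) = 3.77×10⁻³ / 9.486216×10⁻⁶ = 397.42 K
T = 27.5 + 397.42 = 424.92 °C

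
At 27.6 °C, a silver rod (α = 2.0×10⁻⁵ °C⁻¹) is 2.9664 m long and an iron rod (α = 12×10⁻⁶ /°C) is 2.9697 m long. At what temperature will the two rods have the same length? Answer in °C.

Equal length when α₁L₁ΔT − α₂L₂ΔT = L₂ − L₁ = 3.30×10⁻³ m
α₁L₁ = 5.9328×10⁻⁵, α₂L₂ = 3.56364×10⁻⁵ → Δ(αL) = 2.36916×10⁻⁵ m/K
ΔT = 3.30×10⁻³ / 2.36916×10⁻⁵ = 139.290 K, so T = 27.6 + 139.290 = 166.890 °C

T = 166.9 °C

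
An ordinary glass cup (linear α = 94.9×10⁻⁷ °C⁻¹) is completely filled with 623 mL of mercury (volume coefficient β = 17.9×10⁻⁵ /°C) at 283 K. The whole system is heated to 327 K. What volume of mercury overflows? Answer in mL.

The cup also expands: β_container ≈ 3α = 2.847×10⁻⁵ /K
Net overflow = V₀(β_liq − 3α_cont)ΔT
β − 3α = 1.79×10⁻⁴ − 2.847×10⁻⁵ = 1.5053×10⁻⁴ /K; ΔT = 44 K
ΔV = 623 × 1.5053×10⁻⁴ × 44 = 4.13 mL

4.13 mL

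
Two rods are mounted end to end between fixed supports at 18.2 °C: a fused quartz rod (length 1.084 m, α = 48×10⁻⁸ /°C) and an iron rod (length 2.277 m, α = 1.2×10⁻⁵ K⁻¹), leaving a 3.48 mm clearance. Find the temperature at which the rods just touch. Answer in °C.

T = 143 °C

α₁L₁ = 5.2032×10⁻⁷ m/K, α₂L₂ = 2.7324×10⁻⁵ m/K → total 2.784432×10⁻⁵ m/K
ΔT = g/(α₁L₁+α₂L₂) = 3.48×10⁻³ / 2.784432×10⁻⁵ = 124.98 K
T = 18.2 + 124.98 = 143.18 °C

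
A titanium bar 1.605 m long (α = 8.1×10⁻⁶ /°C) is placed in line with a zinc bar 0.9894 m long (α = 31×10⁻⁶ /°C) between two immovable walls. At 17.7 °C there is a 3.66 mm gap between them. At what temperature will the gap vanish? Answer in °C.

T = 102 °C

Gap closes when ΔL₁ + ΔL₂ = 3.66 mm = 3.66×10⁻³ m
(α₁L₁ + α₂L₂)ΔT = g
α₁L₁ + α₂L₂ = 8.1×10⁻⁶×1.605 + 31×10⁻⁶×0.9894 = 4.36719×10⁻⁵ m/K
ΔT = 3.66×10⁻³ / 4.36719×10⁻⁵ = 83.81 K
T = 17.7 + 83.81 = 101.51 °C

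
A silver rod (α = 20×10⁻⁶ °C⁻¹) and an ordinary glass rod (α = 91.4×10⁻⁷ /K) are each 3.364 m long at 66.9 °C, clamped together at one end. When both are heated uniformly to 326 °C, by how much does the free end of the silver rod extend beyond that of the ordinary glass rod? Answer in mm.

9.47 mm

ΔT = 259.1 K
silver: ΔL = 20×10⁻⁶ × 3.364 m × 259.1 = 1.7432×10⁻² m = 17.432 mm
ordinary glass: ΔL = 91.4×10⁻⁷ × 3.364 m × 259.1 = 7.9665×10⁻³ m = 7.9665 mm
difference = 17.432 − 7.9665 = 9.4655 mm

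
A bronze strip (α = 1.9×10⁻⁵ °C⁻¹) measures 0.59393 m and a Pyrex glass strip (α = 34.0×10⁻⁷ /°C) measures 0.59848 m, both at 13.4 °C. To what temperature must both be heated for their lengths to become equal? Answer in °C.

Equal length when α₁L₁ΔT − α₂L₂ΔT = L₂ − L₁ = 4.55×10⁻³ m
α₁L₁ = 1.128467×10⁻⁵, α₂L₂ = 2.034832×10⁻⁶ → Δ(αL) = 9.249838×10⁻⁶ m/K
ΔT = 4.55×10⁻³ / 9.249838×10⁻⁶ = 491.901 K, so T = 13.4 + 491.901 = 505.301 °C

T = 505.3 °C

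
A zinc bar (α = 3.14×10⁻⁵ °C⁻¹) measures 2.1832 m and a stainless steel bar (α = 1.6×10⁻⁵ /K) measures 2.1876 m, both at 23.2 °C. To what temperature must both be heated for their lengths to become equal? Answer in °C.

T = 154.3 °C

Equal length when α₁L₁ΔT − α₂L₂ΔT = L₂ − L₁ = 4.40×10⁻³ m
α₁L₁ = 6.855248×10⁻⁵, α₂L₂ = 3.50016×10⁻⁵ → Δ(αL) = 3.355088×10⁻⁵ m/K
ΔT = 4.40×10⁻³ / 3.355088×10⁻⁵ = 131.144 K, so T = 23.2 + 131.144 = 154.344 °C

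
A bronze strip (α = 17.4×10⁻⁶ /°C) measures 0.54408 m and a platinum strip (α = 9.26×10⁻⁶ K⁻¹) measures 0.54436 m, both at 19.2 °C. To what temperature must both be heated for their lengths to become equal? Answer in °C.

L₁(1 + α₁ΔT) = L₂(1 + α₂ΔT) ⇒ ΔT = (L₂ − L₁)/(α₁L₁ − α₂L₂)
L₂ − L₁ = 0.54436 − 0.54408 = 2.80×10⁻⁴ m
α₁L₁ − α₂L₂ = 17.4×10⁻⁶×0.54408 − 9.26×10⁻⁶×0.54436 = 4.4262184×10⁻⁶ m/K
ΔT = 2.80×10⁻⁴ / 4.4262184×10⁻⁶ = 63.2594 K
T = 19.2 + 63.2594 = 82.4594 °C

T = 82.46 °C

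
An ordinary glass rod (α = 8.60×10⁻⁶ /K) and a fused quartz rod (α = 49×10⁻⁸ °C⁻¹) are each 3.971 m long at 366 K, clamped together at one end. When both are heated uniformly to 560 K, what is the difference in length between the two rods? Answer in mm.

ΔT = 194 K
ordinary glass: ΔL = 8.60×10⁻⁶ × 3.971 m × 194 = 6.6252×10⁻³ m = 6.6252 mm
fused quartz: ΔL = 49×10⁻⁸ × 3.971 m × 194 = 3.7748×10⁻⁴ m = 0.37748 mm
difference = 6.6252 − 0.37748 = 6.24772 mm

6.25 mm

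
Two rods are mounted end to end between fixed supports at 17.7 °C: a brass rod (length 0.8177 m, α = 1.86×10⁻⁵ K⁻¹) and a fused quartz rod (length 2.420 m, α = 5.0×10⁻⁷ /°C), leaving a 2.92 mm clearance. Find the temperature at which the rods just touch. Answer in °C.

α₁L₁ = 1.520922×10⁻⁵ m/K, α₂L₂ = 1.210×10⁻⁶ m/K → total 1.641922×10⁻⁵ m/K
ΔT = g/(α₁L₁+α₂L₂) = 2.92×10⁻³ / 1.641922×10⁻⁵ = 177.84 K
T = 17.7 + 177.84 = 195.54 °C

T = 196 °C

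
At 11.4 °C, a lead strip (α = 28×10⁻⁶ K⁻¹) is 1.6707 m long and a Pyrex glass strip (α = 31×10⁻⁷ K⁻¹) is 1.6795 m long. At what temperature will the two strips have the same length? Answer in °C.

L₁(1 + α₁ΔT) = L₂(1 + α₂ΔT) ⇒ ΔT = (L₂ − L₁)/(α₁L₁ − α₂L₂)
L₂ − L₁ = 1.6795 − 1.6707 = 8.80×10⁻³ m
α₁L₁ − α₂L₂ = 28×10⁻⁶×1.6707 − 31×10⁻⁷×1.6795 = 4.157315×10⁻⁵ m/K
ΔT = 8.80×10⁻³ / 4.157315×10⁻⁵ = 211.675 K
T = 11.4 + 211.675 = 223.075 °C

T = 223.1 °C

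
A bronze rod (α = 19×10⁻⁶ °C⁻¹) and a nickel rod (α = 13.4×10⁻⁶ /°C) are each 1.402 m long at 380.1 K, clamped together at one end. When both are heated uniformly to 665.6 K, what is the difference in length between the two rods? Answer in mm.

ΔT = 285.5 K
bronze: ΔL = 19×10⁻⁶ × 1.402 m × 285.5 = 7.6051×10⁻³ m = 7.6051 mm
nickel: ΔL = 13.4×10⁻⁶ × 1.402 m × 285.5 = 5.3636×10⁻³ m = 5.3636 mm
difference = 7.6051 − 5.3636 = 2.2415 mm

2.24 mm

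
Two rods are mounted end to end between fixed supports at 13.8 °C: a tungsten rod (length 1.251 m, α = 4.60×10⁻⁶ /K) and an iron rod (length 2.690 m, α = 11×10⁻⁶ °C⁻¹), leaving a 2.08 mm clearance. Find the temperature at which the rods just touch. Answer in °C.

T = 72.6 °C

Gap closes when ΔL₁ + ΔL₂ = 2.08 mm = 2.08×10⁻³ m
(α₁L₁ + α₂L₂)ΔT = g
α₁L₁ + α₂L₂ = 4.60×10⁻⁶×1.251 + 11×10⁻⁶×2.690 = 3.53446×10⁻⁵ m/K
ΔT = 2.08×10⁻³ / 3.53446×10⁻⁵ = 58.849 K
T = 13.8 + 58.849 = 72.649 °C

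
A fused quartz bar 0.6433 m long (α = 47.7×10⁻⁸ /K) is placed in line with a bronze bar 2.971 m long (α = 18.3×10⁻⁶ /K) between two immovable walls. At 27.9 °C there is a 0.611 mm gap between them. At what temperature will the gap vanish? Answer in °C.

T = 39.1 °C

α₁L₁ = 3.068541×10⁻⁷ m/K, α₂L₂ = 5.43693×10⁻⁵ m/K → total 5.46761541×10⁻⁵ m/K
ΔT = g/(α₁L₁+α₂L₂) = 6.11×10⁻⁴ / 5.46761541×10⁻⁵ = 11.175 K
T = 27.9 + 11.175 = 39.075 °C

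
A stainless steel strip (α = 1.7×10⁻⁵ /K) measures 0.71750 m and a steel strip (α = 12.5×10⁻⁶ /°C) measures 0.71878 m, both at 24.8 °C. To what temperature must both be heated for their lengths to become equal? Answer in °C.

T = 423.2 °C

L₁(1 + α₁ΔT) = L₂(1 + α₂ΔT) ⇒ ΔT = (L₂ − L₁)/(α₁L₁ − α₂L₂)
L₂ − L₁ = 0.71878 − 0.71750 = 1.28×10⁻³ m
α₁L₁ − α₂L₂ = 1.7×10⁻⁵×0.71750 − 12.5×10⁻⁶×0.71878 = 3.21275×10⁻⁶ m/K
ΔT = 1.28×10⁻³ / 3.21275×10⁻⁶ = 398.413 K
T = 24.8 + 398.413 = 423.213 °C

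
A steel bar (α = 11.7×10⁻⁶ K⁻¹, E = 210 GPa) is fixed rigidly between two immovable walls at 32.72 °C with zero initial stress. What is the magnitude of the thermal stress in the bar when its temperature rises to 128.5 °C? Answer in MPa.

Fully constrained: the free strain ε = αΔT is blocked, so σ = Eε = EαΔT.
|ΔT| = 95.78 K
σ = 210×10⁹ × 11.7×10⁻⁶ × 95.78 = 2.35×10⁸ Pa

σ = 235 MPa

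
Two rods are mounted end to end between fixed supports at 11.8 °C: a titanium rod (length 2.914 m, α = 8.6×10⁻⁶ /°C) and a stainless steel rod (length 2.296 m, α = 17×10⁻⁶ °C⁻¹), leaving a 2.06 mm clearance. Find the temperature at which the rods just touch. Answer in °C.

Gap closes when ΔL₁ + ΔL₂ = 2.06 mm = 2.06×10⁻³ m
(α₁L₁ + α₂L₂)ΔT = g
α₁L₁ + α₂L₂ = 8.6×10⁻⁶×2.914 + 17×10⁻⁶×2.296 = 6.40924×10⁻⁵ m/K
ΔT = 2.06×10⁻³ / 6.40924×10⁻⁵ = 32.141 K
T = 11.8 + 32.141 = 43.941 °C

T = 43.9 °C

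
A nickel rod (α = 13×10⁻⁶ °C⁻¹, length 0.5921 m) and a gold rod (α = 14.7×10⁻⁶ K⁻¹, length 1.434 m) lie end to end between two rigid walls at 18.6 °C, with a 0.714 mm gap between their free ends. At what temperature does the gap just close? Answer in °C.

α₁L₁ = 7.6973×10⁻⁶ m/K, α₂L₂ = 2.10798×10⁻⁵ m/K → total 2.87771×10⁻⁵ m/K
ΔT = g/(α₁L₁+α₂L₂) = 7.14×10⁻⁴ / 2.87771×10⁻⁵ = 24.811 K
T = 18.6 + 24.811 = 43.411 °C

T = 43.4 °C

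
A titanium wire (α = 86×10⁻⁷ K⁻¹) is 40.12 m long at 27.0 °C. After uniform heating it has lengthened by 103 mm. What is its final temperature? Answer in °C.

T = 326 °C

ΔL = αL₀ΔT ⇒ ΔT = ΔL / (αL₀)
ΔT = 103×10⁻³ m / (86×10⁻⁷ × 40.12 m) = 298.52 K
T = 27.0 + 298.52 = 325.52 °C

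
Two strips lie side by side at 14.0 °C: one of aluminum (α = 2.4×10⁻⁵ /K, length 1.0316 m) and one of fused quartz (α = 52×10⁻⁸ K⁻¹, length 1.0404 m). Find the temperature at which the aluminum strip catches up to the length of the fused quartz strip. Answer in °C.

L₁(1 + α₁ΔT) = L₂(1 + α₂ΔT) ⇒ ΔT = (L₂ − L₁)/(α₁L₁ − α₂L₂)
L₂ − L₁ = 1.0404 − 1.0316 = 8.80×10⁻³ m
α₁L₁ − α₂L₂ = 2.4×10⁻⁵×1.0316 − 52×10⁻⁸×1.0404 = 2.4217392×10⁻⁵ m/K
ΔT = 8.80×10⁻³ / 2.4217392×10⁻⁵ = 363.375 K
T = 14.0 + 363.375 = 377.375 °C

T = 377.4 °C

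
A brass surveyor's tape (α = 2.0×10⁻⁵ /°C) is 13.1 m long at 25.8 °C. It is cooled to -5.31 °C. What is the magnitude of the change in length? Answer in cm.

ΔL = 0.815 cm

|ΔT| = |-5.31 − 25.8| = 31.11 K
ΔL = αL₀ΔT = (2.0×10⁻⁵)(13.1)(31.11) = 8.15×10⁻³ m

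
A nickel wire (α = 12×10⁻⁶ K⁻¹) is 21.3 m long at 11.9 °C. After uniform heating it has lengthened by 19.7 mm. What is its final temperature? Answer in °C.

ΔL = αL₀ΔT ⇒ ΔT = ΔL / (αL₀)
ΔT = 19.7×10⁻³ m / (12×10⁻⁶ × 21.3 m) = 77.074 K
T = 11.9 + 77.074 = 88.974 °C

T = 89.0 °C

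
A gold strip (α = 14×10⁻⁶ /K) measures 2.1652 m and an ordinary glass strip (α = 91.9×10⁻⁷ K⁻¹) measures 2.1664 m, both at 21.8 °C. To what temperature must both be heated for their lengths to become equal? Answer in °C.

T = 137.1 °C

L₁(1 + α₁ΔT) = L₂(1 + α₂ΔT) ⇒ ΔT = (L₂ − L₁)/(α₁L₁ − α₂L₂)
L₂ − L₁ = 2.1664 − 2.1652 = 1.20×10⁻³ m
α₁L₁ − α₂L₂ = 14×10⁻⁶×2.1652 − 91.9×10⁻⁷×2.1664 = 1.0403584×10⁻⁵ m/K
ΔT = 1.20×10⁻³ / 1.0403584×10⁻⁵ = 115.345 K
T = 21.8 + 115.345 = 137.145 °C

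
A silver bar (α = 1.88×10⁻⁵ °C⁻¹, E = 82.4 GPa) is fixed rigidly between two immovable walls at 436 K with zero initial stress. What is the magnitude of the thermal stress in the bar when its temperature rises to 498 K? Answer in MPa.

Fully constrained: the free strain ε = αΔT is blocked, so σ = Eε = EαΔT.
|ΔT| = 62 K
σ = 82.4×10⁹ × 1.88×10⁻⁵ × 62 = 9.60×10⁷ Pa

σ = 96.0 MPa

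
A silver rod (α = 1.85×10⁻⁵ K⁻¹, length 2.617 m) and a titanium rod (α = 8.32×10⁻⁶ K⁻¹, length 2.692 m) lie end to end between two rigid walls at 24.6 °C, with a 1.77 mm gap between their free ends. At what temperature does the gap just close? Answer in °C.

T = 49.6 °C

Gap closes when ΔL₁ + ΔL₂ = 1.77 mm = 1.77×10⁻³ m
(α₁L₁ + α₂L₂)ΔT = g
α₁L₁ + α₂L₂ = 1.85×10⁻⁵×2.617 + 8.32×10⁻⁶×2.692 = 7.081194×10⁻⁵ m/K
ΔT = 1.77×10⁻³ / 7.081194×10⁻⁵ = 24.996 K
T = 24.6 + 24.996 = 49.596 °C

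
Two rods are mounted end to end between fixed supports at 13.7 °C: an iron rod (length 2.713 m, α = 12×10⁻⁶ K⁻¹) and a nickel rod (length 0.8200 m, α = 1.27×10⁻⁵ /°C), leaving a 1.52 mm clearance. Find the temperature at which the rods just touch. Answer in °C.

T = 49.1 °C

α₁L₁ = 3.2556×10⁻⁵ m/K, α₂L₂ = 1.0414×10⁻⁵ m/K → total 4.297×10⁻⁵ m/K
ΔT = g/(α₁L₁+α₂L₂) = 1.52×10⁻³ / 4.297×10⁻⁵ = 35.374 K
T = 13.7 + 35.374 = 49.074 °C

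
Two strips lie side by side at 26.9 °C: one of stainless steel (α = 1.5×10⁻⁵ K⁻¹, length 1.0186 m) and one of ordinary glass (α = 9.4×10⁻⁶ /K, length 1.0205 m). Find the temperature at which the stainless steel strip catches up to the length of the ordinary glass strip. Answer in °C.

T = 361.0 °C

L₁(1 + α₁ΔT) = L₂(1 + α₂ΔT) ⇒ ΔT = (L₂ − L₁)/(α₁L₁ − α₂L₂)
L₂ − L₁ = 1.0205 − 1.0186 = 1.90×10⁻³ m
α₁L₁ − α₂L₂ = 1.5×10⁻⁵×1.0186 − 9.4×10⁻⁶×1.0205 = 5.6863×10⁻⁶ m/K
ΔT = 1.90×10⁻³ / 5.6863×10⁻⁶ = 334.136 K
T = 26.9 + 334.136 = 361.036 °C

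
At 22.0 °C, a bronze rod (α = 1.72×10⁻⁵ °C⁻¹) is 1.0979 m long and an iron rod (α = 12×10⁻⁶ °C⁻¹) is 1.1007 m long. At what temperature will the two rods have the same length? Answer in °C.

T = 515.4 °C

L₁(1 + α₁ΔT) = L₂(1 + α₂ΔT) ⇒ ΔT = (L₂ − L₁)/(α₁L₁ − α₂L₂)
L₂ − L₁ = 1.1007 − 1.0979 = 2.80×10⁻³ m
α₁L₁ − α₂L₂ = 1.72×10⁻⁵×1.0979 − 12×10⁻⁶×1.1007 = 5.67548×10⁻⁶ m/K
ΔT = 2.80×10⁻³ / 5.67548×10⁻⁶ = 493.350 K
T = 22.0 + 493.350 = 515.350 °C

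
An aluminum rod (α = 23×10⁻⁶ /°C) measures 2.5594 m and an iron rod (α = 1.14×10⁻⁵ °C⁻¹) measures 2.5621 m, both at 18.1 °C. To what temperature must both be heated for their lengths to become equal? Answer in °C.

L₁(1 + α₁ΔT) = L₂(1 + α₂ΔT) ⇒ ΔT = (L₂ − L₁)/(α₁L₁ − α₂L₂)
L₂ − L₁ = 2.5621 − 2.5594 = 2.70×10⁻³ m
α₁L₁ − α₂L₂ = 23×10⁻⁶×2.5594 − 1.14×10⁻⁵×2.5621 = 2.965826×10⁻⁵ m/K
ΔT = 2.70×10⁻³ / 2.965826×10⁻⁵ = 91.037 K
T = 18.1 + 91.037 = 109.137 °C

T = 109.1 °C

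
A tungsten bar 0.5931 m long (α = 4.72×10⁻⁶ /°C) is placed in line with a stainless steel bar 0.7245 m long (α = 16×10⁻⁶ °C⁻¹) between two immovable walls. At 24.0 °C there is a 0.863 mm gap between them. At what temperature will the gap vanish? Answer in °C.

α₁L₁ = 2.799432×10⁻⁶ m/K, α₂L₂ = 1.1592×10⁻⁵ m/K → total 1.4391432×10⁻⁵ m/K
ΔT = g/(α₁L₁+α₂L₂) = 8.63×10⁻⁴ / 1.4391432×10⁻⁵ = 59.966 K
T = 24.0 + 59.966 = 83.966 °C

T = 84.0 °C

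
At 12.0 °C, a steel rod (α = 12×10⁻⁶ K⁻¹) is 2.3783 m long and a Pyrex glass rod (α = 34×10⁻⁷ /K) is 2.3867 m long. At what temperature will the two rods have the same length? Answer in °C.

T = 423.3 °C

Equal length when α₁L₁ΔT − α₂L₂ΔT = L₂ − L₁ = 8.40×10⁻³ m
α₁L₁ = 2.85396×10⁻⁵, α₂L₂ = 8.11478×10⁻⁶ → Δ(αL) = 2.042482×10⁻⁵ m/K
ΔT = 8.40×10⁻³ / 2.042482×10⁻⁵ = 411.264 K, so T = 12.0 + 411.264 = 423.264 °C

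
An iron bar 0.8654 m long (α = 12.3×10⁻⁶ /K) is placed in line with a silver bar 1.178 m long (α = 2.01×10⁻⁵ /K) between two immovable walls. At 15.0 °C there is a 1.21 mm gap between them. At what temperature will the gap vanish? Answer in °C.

Gap closes when ΔL₁ + ΔL₂ = 1.21 mm = 1.21×10⁻³ m
(α₁L₁ + α₂L₂)ΔT = g
α₁L₁ + α₂L₂ = 12.3×10⁻⁶×0.8654 + 2.01×10⁻⁵×1.178 = 3.432222×10⁻⁵ m/K
ΔT = 1.21×10⁻³ / 3.432222×10⁻⁵ = 35.254 K
T = 15.0 + 35.254 = 50.254 °C

T = 50.3 °C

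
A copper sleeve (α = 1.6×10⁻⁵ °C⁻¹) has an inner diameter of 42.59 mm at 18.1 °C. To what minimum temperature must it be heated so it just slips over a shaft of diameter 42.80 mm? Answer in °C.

T = 326 °C

Required Δd = 42.80 − 42.59 = 0.21 mm
Δd = αd₀ΔT ⇒ ΔT = Δd/(αd₀) = 0.21 / (1.6×10⁻⁵ × 42.59) = 308.17 K
T_min = 18.1 + 308.17 = 326.27 °C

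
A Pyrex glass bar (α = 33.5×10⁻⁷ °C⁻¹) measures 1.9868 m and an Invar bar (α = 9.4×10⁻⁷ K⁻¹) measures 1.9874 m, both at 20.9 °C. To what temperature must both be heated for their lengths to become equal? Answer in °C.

Equal length when α₁L₁ΔT − α₂L₂ΔT = L₂ − L₁ = 6.00×10⁻⁴ m
α₁L₁ = 6.65578×10⁻⁶, α₂L₂ = 1.868156×10⁻⁶ → Δ(αL) = 4.787624×10⁻⁶ m/K
ΔT = 6.00×10⁻⁴ / 4.787624×10⁻⁶ = 125.323 K, so T = 20.9 + 125.323 = 146.223 °C

T = 146.2 °C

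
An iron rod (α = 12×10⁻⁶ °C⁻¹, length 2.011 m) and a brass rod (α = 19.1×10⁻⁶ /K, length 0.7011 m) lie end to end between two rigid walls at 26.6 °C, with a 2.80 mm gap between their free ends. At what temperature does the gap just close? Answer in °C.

T = 101 °C

α₁L₁ = 2.4132×10⁻⁵ m/K, α₂L₂ = 1.339101×10⁻⁵ m/K → total 3.752301×10⁻⁵ m/K
ΔT = g/(α₁L₁+α₂L₂) = 2.80×10⁻³ / 3.752301×10⁻⁵ = 74.62 K
T = 26.6 + 74.62 = 101.22 °C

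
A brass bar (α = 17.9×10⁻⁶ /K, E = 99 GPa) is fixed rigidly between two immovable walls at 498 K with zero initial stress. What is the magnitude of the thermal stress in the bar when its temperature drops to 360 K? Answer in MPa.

Fully constrained: the free strain ε = αΔT is blocked, so σ = Eε = EαΔT.
|ΔT| = 138 K
σ = 99.0×10⁹ × 17.9×10⁻⁶ × 138 = 2.45×10⁸ Pa

σ = 245 MPa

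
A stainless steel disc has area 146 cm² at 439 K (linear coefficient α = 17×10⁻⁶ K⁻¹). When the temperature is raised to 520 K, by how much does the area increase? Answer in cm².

ΔA = 0.402 cm²

Area coefficient ≈ 2α; |ΔT| = 81 K
ΔA = 2αA₀ΔT = 2(17×10⁻⁶)(146)(81) = 0.402 cm²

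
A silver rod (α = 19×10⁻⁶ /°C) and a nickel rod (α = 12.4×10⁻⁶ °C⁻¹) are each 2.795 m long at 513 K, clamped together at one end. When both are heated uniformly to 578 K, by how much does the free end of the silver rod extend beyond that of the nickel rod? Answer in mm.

ΔT = 65 K
silver: ΔL = 19×10⁻⁶ × 2.795 m × 65 = 3.4518×10⁻³ m = 3.4518 mm
nickel: ΔL = 12.4×10⁻⁶ × 2.795 m × 65 = 2.2528×10⁻³ m = 2.2528 mm
difference = 3.4518 − 2.2528 = 1.1990 mm

1.20 mm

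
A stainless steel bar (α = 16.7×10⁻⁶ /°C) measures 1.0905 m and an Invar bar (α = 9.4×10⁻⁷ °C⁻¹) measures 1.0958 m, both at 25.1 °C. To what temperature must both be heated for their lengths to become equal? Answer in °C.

Equal length when α₁L₁ΔT − α₂L₂ΔT = L₂ − L₁ = 5.30×10⁻³ m
α₁L₁ = 1.821135×10⁻⁵, α₂L₂ = 1.030052×10⁻⁶ → Δ(αL) = 1.7181298×10⁻⁵ m/K
ΔT = 5.30×10⁻³ / 1.7181298×10⁻⁵ = 308.475 K, so T = 25.1 + 308.475 = 333.575 °C

T = 333.6 °C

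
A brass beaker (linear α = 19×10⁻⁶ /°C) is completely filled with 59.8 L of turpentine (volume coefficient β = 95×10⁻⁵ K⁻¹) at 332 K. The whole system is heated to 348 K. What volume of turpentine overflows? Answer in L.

0.854 L

The beaker also expands: β_container ≈ 3α = 5.7×10⁻⁵ /K
Net overflow = V₀(β_liq − 3α_cont)ΔT
β − 3α = 9.50×10⁻⁴ − 5.7×10⁻⁵ = 8.93×10⁻⁴ /K; ΔT = 16 K
ΔV = 59.8 × 8.93×10⁻⁴ × 16 = 0.854 L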